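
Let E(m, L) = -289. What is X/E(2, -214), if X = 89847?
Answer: -89847/289 ≈ -310.89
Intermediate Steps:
X/E(2, -214) = 89847/(-289) = 89847*(-1/289) = -89847/289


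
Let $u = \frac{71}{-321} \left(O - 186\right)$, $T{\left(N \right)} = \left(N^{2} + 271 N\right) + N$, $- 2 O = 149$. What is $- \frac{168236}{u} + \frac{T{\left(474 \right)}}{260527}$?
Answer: $- \frac{28125792913260}{9637154257} \approx -2918.5$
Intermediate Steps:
$O = - \frac{149}{2}$ ($O = \left(- \frac{1}{2}\right) 149 = - \frac{149}{2} \approx -74.5$)
$T{\left(N \right)} = N^{2} + 272 N$
$u = \frac{36991}{642}$ ($u = \frac{71}{-321} \left(- \frac{149}{2} - 186\right) = 71 \left(- \frac{1}{321}\right) \left(- \frac{521}{2}\right) = \left(- \frac{71}{321}\right) \left(- \frac{521}{2}\right) = \frac{36991}{642} \approx 57.618$)
$- \frac{168236}{u} + \frac{T{\left(474 \right)}}{260527} = - \frac{168236}{\frac{36991}{642}} + \frac{474 \left(272 + 474\right)}{260527} = \left(-168236\right) \frac{642}{36991} + 474 \cdot 746 \cdot \frac{1}{260527} = - \frac{108007512}{36991} + 353604 \cdot \frac{1}{260527} = - \frac{108007512}{36991} + \frac{353604}{260527} = - \frac{28125792913260}{9637154257}$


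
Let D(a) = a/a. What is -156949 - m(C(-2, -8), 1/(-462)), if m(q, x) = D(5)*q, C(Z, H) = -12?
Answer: -156937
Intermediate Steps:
D(a) = 1
m(q, x) = q (m(q, x) = 1*q = q)
-156949 - m(C(-2, -8), 1/(-462)) = -156949 - 1*(-12) = -156949 + 12 = -156937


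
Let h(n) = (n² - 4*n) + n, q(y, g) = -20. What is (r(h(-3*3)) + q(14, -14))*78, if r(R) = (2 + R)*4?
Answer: 32760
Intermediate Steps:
h(n) = n² - 3*n
r(R) = 8 + 4*R
(r(h(-3*3)) + q(14, -14))*78 = ((8 + 4*((-3*3)*(-3 - 3*3))) - 20)*78 = ((8 + 4*(-9*(-3 - 9))) - 20)*78 = ((8 + 4*(-9*(-12))) - 20)*78 = ((8 + 4*108) - 20)*78 = ((8 + 432) - 20)*78 = (440 - 20)*78 = 420*78 = 32760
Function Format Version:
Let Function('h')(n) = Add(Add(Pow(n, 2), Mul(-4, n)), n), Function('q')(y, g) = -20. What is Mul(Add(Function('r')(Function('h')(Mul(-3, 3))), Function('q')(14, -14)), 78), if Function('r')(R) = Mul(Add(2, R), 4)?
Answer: 32760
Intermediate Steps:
Function('h')(n) = Add(Pow(n, 2), Mul(-3, n))
Function('r')(R) = Add(8, Mul(4, R))
Mul(Add(Function('r')(Function('h')(Mul(-3, 3))), Function('q')(14, -14)), 78) = Mul(Add(Add(8, Mul(4, Mul(Mul(-3, 3), Add(-3, Mul(-3, 3))))), -20), 78) = Mul(Add(Add(8, Mul(4, Mul(-9, Add(-3, -9)))), -20), 78) = Mul(Add(Add(8, Mul(4, Mul(-9, -12))), -20), 78) = Mul(Add(Add(8, Mul(4, 108)), -20), 78) = Mul(Add(Add(8, 432), -20), 78) = Mul(Add(440, -20), 78) = Mul(420, 78) = 32760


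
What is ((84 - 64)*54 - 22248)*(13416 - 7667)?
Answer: -121694832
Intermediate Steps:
((84 - 64)*54 - 22248)*(13416 - 7667) = (20*54 - 22248)*5749 = (1080 - 22248)*5749 = -21168*5749 = -121694832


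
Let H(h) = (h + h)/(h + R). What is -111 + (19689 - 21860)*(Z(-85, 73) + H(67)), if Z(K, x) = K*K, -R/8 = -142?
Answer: -18870050872/1203 ≈ -1.5686e+7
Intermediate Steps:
R = 1136 (R = -8*(-142) = 1136)
H(h) = 2*h/(1136 + h) (H(h) = (h + h)/(h + 1136) = (2*h)/(1136 + h) = 2*h/(1136 + h))
Z(K, x) = K²
-111 + (19689 - 21860)*(Z(-85, 73) + H(67)) = -111 + (19689 - 21860)*((-85)² + 2*67/(1136 + 67)) = -111 - 2171*(7225 + 2*67/1203) = -111 - 2171*(7225 + 2*67*(1/1203)) = -111 - 2171*(7225 + 134/1203) = -111 - 2171*8691809/1203 = -111 - 18869917339/1203 = -18870050872/1203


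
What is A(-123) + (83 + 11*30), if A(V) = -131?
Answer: 282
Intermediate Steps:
A(-123) + (83 + 11*30) = -131 + (83 + 11*30) = -131 + (83 + 330) = -131 + 413 = 282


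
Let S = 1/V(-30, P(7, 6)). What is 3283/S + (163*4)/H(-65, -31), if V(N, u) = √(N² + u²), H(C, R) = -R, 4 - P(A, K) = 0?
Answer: 652/31 + 6566*√229 ≈ 99383.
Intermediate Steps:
P(A, K) = 4 (P(A, K) = 4 - 1*0 = 4 + 0 = 4)
S = √229/458 (S = 1/(√((-30)² + 4²)) = 1/(√(900 + 16)) = 1/(√916) = 1/(2*√229) = √229/458 ≈ 0.033041)
3283/S + (163*4)/H(-65, -31) = 3283/((√229/458)) + (163*4)/((-1*(-31))) = 3283*(2*√229) + 652/31 = 6566*√229 + 652*(1/31) = 6566*√229 + 652/31 = 652/31 + 6566*√229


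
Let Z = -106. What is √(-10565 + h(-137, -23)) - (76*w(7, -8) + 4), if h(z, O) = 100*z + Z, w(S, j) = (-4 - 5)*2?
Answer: 1364 + I*√24371 ≈ 1364.0 + 156.11*I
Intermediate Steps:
w(S, j) = -18 (w(S, j) = -9*2 = -18)
h(z, O) = -106 + 100*z (h(z, O) = 100*z - 106 = -106 + 100*z)
√(-10565 + h(-137, -23)) - (76*w(7, -8) + 4) = √(-10565 + (-106 + 100*(-137))) - (76*(-18) + 4) = √(-10565 + (-106 - 13700)) - (-1368 + 4) = √(-10565 - 13806) - 1*(-1364) = √(-24371) + 1364 = I*√24371 + 1364 = 1364 + I*√24371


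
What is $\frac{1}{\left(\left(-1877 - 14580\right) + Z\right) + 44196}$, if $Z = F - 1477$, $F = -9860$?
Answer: $\frac{1}{16402} \approx 6.0968 \cdot 10^{-5}$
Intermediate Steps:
$Z = -11337$ ($Z = -9860 - 1477 = -11337$)
$\frac{1}{\left(\left(-1877 - 14580\right) + Z\right) + 44196} = \frac{1}{\left(\left(-1877 - 14580\right) - 11337\right) + 44196} = \frac{1}{\left(-16457 - 11337\right) + 44196} = \frac{1}{-27794 + 44196} = \frac{1}{16402}$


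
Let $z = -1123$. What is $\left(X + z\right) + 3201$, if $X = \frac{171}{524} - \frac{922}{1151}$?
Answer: $\frac{1253005365}{603124} \approx 2077.5$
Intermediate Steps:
$X = - \frac{286307}{603124}$ ($X = 171 \cdot \frac{1}{524} - \frac{922}{1151} = \frac{171}{524} - \frac{922}{1151} = - \frac{286307}{603124} \approx -0.47471$)
$\left(X + z\right) + 3201 = \left(- \frac{286307}{603124} - 1123\right) + 3201 = - \frac{677594559}{603124} + 3201 = \frac{1253005365}{603124}$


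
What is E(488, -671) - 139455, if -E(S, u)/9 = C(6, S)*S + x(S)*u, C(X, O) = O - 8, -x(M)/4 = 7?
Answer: -2416707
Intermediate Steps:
x(M) = -28 (x(M) = -4*7 = -28)
C(X, O) = -8 + O
E(S, u) = 252*u - 9*S*(-8 + S) (E(S, u) = -9*((-8 + S)*S - 28*u) = -9*(S*(-8 + S) - 28*u) = -9*(-28*u + S*(-8 + S)) = 252*u - 9*S*(-8 + S))
E(488, -671) - 139455 = (252*(-671) - 9*488*(-8 + 488)) - 139455 = (-169092 - 9*488*480) - 139455 = (-169092 - 2108160) - 139455 = -2277252 - 139455 = -2416707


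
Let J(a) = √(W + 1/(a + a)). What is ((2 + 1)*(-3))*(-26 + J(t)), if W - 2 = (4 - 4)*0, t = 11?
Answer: 234 - 27*√110/22 ≈ 221.13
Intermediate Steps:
W = 2 (W = 2 + (4 - 4)*0 = 2 + 0*0 = 2 + 0 = 2)
J(a) = √(2 + 1/(2*a)) (J(a) = √(2 + 1/(a + a)) = √(2 + 1/(2*a)))
((2 + 1)*(-3))*(-26 + J(t)) = ((2 + 1)*(-3))*(-26 + √(8 + 2/11)/2) = (3*(-3))*(-26 + √(8 + 2*(1/11))/2) = -9*(-26 + √(8 + 2/11)/2) = -9*(-26 + √(90/11)/2) = -9*(-26 + (3*√110/11)/2) = -9*(-26 + 3*√110/22) = 234 - 27*√110/22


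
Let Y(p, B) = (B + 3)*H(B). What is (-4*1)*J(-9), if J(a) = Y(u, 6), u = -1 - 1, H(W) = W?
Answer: -216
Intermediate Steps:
u = -2
Y(p, B) = B*(3 + B) (Y(p, B) = (B + 3)*B = (3 + B)*B = B*(3 + B))
J(a) = 54 (J(a) = 6*(3 + 6) = 6*9 = 54)
(-4*1)*J(-9) = -4*1*54 = -4*54 = -216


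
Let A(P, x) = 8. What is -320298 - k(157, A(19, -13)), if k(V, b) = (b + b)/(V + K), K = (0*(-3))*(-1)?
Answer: -50286802/157 ≈ -3.2030e+5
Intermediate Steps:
K = 0 (K = 0*(-1) = 0)
k(V, b) = 2*b/V (k(V, b) = (b + b)/(V + 0) = (2*b)/V = 2*b/V)
-320298 - k(157, A(19, -13)) = -320298 - 2*8/157 = -320298 - 1*16/157 = -320298 - 16/157 = -50286802/157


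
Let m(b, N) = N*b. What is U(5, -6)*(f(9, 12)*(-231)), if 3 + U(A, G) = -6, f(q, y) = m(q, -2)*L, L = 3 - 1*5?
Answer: 74844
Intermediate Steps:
L = -2 (L = 3 - 5 = -2)
f(q, y) = 4*q (f(q, y) = -2*q*(-2) = 4*q)
U(A, G) = -9 (U(A, G) = -3 - 6 = -9)
U(5, -6)*(f(9, 12)*(-231)) = -9*4*9*(-231) = -324*(-231) = -9*(-8316) = 74844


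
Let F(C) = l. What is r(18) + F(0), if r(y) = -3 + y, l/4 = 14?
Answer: 71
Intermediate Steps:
l = 56 (l = 4*14 = 56)
F(C) = 56
r(18) + F(0) = (-3 + 18) + 56 = 15 + 56 = 71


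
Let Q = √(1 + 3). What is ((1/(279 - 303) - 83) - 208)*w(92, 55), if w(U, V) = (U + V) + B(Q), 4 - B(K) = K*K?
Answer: -342265/8 ≈ -42783.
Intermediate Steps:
Q = 2 (Q = √4 = 2)
B(K) = 4 - K² (B(K) = 4 - K*K = 4 - K²)
w(U, V) = U + V (w(U, V) = (U + V) + (4 - 1*2²) = (U + V) + (4 - 1*4) = (U + V) + (4 - 4) = (U + V) + 0 = U + V)
((1/(279 - 303) - 83) - 208)*w(92, 55) = ((1/(279 - 303) - 83) - 208)*(92 + 55) = ((1/(-24) - 83) - 208)*147 = ((-1/24 - 83) - 208)*147 = (-1993/24 - 208)*147 = -6985/24*147 = -342265/8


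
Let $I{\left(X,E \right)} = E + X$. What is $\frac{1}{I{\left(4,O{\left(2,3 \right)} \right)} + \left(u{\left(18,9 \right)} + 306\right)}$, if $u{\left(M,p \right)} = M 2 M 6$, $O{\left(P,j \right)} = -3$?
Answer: $\frac{1}{4195} \approx 0.00023838$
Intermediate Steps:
$u{\left(M,p \right)} = 12 M^{2}$ ($u{\left(M,p \right)} = 2 M^{2} \cdot 6 = 12 M^{2}$)
$\frac{1}{I{\left(4,O{\left(2,3 \right)} \right)} + \left(u{\left(18,9 \right)} + 306\right)} = \frac{1}{\left(-3 + 4\right) + \left(12 \cdot 18^{2} + 306\right)} = \frac{1}{1 + \left(12 \cdot 324 + 306\right)} = \frac{1}{1 + \left(3888 + 306\right)} = \frac{1}{1 + 4194} = \frac{1}{4195}$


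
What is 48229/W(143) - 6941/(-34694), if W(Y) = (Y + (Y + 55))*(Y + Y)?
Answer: 53413293/76899251 ≈ 0.69459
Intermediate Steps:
W(Y) = 2*Y*(55 + 2*Y) (W(Y) = (Y + (55 + Y))*(2*Y) = (55 + 2*Y)*(2*Y) = 2*Y*(55 + 2*Y))
48229/W(143) - 6941/(-34694) = 48229/((2*143*(55 + 2*143))) - 6941/(-34694) = 48229/((2*143*(55 + 286))) - 6941*(-1/34694) = 48229/((2*143*341)) + 631/3154 = 48229/97526 + 631/3154 = 53413293/76899251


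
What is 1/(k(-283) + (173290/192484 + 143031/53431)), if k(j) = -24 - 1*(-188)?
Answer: 734615186/123104764575 ≈ 0.0059674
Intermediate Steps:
k(j) = 164 (k(j) = -24 + 188 = 164)
1/(k(-283) + (173290/192484 + 143031/53431)) = 1/(164 + (173290/192484 + 143031/53431)) = 1/(164 + (173290*(1/192484) + 143031*(1/53431))) = 1/(164 + (86645/96242 + 20433/7633)) = 1/(164 + 2627874071/734615186) = 1/(123104764575/734615186) = 734615186/123104764575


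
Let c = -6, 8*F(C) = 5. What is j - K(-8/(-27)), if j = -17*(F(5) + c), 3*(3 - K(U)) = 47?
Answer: 2497/24 ≈ 104.04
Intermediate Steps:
F(C) = 5/8 (F(C) = (⅛)*5 = 5/8)
K(U) = -38/3 (K(U) = 3 - ⅓*47 = 3 - 47/3 = -38/3)
j = 731/8 (j = -17*(5/8 - 6) = -17*(-43/8) = 731/8 ≈ 91.375)
j - K(-8/(-27)) = 731/8 - 1*(-38/3) = 731/8 + 38/3 = 2497/24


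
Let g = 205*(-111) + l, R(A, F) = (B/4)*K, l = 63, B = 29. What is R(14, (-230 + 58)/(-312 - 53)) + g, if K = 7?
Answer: -90565/4 ≈ -22641.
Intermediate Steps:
R(A, F) = 203/4 (R(A, F) = (29/4)*7 = 203/4)
g = -22692 (g = 205*(-111) + 63 = -22755 + 63 = -22692)
R(14, (-230 + 58)/(-312 - 53)) + g = 203/4 - 22692 = -90565/4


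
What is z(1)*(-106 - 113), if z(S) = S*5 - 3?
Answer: -438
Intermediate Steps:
z(S) = -3 + 5*S (z(S) = 5*S - 3 = -3 + 5*S)
z(1)*(-106 - 113) = (-3 + 5*1)*(-106 - 113) = (-3 + 5)*(-219) = 2*(-219) = -438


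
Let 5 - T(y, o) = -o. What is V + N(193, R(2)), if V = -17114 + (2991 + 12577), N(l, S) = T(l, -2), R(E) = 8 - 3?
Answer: -1543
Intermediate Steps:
R(E) = 5
T(y, o) = 5 + o (T(y, o) = 5 - (-1)*o = 5 + o)
N(l, S) = 3 (N(l, S) = 5 - 2 = 3)
V = -1546 (V = -17114 + 15568 = -1546)
V + N(193, R(2)) = -1546 + 3 = -1543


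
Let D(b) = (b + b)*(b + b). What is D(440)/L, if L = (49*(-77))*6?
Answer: -35200/1029 ≈ -34.208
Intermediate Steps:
D(b) = 4*b² (D(b) = (2*b)*(2*b) = 4*b²)
L = -22638 (L = -3773*6 = -22638)
D(440)/L = (4*440²)/(-22638) = (4*193600)*(-1/22638) = 774400*(-1/22638) = -35200/1029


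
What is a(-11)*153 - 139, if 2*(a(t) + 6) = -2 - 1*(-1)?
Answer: -2267/2 ≈ -1133.5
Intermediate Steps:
a(t) = -13/2 (a(t) = -6 + (-2 - 1*(-1))/2 = -6 + (-2 + 1)/2 = -6 + (½)*(-1) = -6 - ½ = -13/2)
a(-11)*153 - 139 = -13/2*153 - 139 = -1989/2 - 139 = -2267/2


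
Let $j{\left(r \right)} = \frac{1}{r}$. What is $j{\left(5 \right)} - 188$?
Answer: $- \frac{939}{5} \approx -187.8$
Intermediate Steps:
$j{\left(5 \right)} - 188 = \frac{1}{5} - 188 = - \frac{939}{5}$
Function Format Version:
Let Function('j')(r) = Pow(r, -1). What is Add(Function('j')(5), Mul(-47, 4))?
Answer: Rational(-939, 5) ≈ -187.80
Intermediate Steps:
Add(Function('j')(5), Mul(-47, 4)) = Add(Pow(5, -1), Mul(-47, 4)) = Add(Rational(1, 5), -188) = Rational(-939, 5)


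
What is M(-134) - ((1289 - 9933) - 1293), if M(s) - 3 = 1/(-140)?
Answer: 1391599/140 ≈ 9940.0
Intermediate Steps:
M(s) = 419/140 (M(s) = 3 + 1/(-140) = 3 - 1/140 = 419/140)
M(-134) - ((1289 - 9933) - 1293) = 419/140 - ((1289 - 9933) - 1293) = 419/140 - (-8644 - 1293) = 419/140 - 1*(-9937) = 419/140 + 9937 = 1391599/140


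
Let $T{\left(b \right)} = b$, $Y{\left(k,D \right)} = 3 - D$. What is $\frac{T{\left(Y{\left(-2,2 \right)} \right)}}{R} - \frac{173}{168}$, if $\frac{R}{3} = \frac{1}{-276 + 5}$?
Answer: $- \frac{15349}{168} \approx -91.363$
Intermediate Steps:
$R = - \frac{3}{271}$ ($R = \frac{3}{-276 + 5} = \frac{3}{-271} = 3 \left(- \frac{1}{271}\right) = - \frac{3}{271} \approx -0.01107$)
$\frac{T{\left(Y{\left(-2,2 \right)} \right)}}{R} - \frac{173}{168} = \frac{3 - 2}{- \frac{3}{271}} - \frac{173}{168} = \left(3 - 2\right) \left(- \frac{271}{3}\right) - \frac{173}{168} = 1 \left(- \frac{271}{3}\right) - \frac{173}{168} = - \frac{271}{3} - \frac{173}{168} = - \frac{15349}{168}$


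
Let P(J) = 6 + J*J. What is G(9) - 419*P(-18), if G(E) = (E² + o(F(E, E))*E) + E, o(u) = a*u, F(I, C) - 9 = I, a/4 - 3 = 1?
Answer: -135588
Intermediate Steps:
a = 16 (a = 12 + 4*1 = 12 + 4 = 16)
F(I, C) = 9 + I
o(u) = 16*u
P(J) = 6 + J²
G(E) = E + E² + E*(144 + 16*E) (G(E) = (E² + (16*(9 + E))*E) + E = (E² + (144 + 16*E)*E) + E = (E² + E*(144 + 16*E)) + E = E + E² + E*(144 + 16*E))
G(9) - 419*P(-18) = 9*(145 + 17*9) - 419*(6 + (-18)²) = 9*(145 + 153) - 419*(6 + 324) = 9*298 - 419*330 = 2682 - 138270 = -135588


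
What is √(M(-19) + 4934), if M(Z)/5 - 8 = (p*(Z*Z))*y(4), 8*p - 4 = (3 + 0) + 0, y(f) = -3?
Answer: √3774/4 ≈ 15.358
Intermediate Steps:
p = 7/8 (p = ½ + ((3 + 0) + 0)/8 = ½ + (3 + 0)/8 = ½ + (⅛)*3 = ½ + 3/8 = 7/8 ≈ 0.87500)
M(Z) = 40 - 105*Z²/8 (M(Z) = 40 + 5*((7*(Z*Z)/8)*(-3)) = 40 + 5*((7*Z²/8)*(-3)) = 40 + 5*(-21*Z²/8) = 40 - 105*Z²/8)
√(M(-19) + 4934) = √((40 - 105/8*(-19)²) + 4934) = √((40 - 105/8*361) + 4934) = √((40 - 37905/8) + 4934) = √(-37585/8 + 4934) = √(1887/8) = √3774/4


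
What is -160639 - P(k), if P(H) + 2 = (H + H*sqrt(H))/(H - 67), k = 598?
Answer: -85298845/531 - 598*sqrt(598)/531 ≈ -1.6067e+5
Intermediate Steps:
P(H) = -2 + (H + H**(3/2))/(-67 + H) (P(H) = -2 + (H + H*sqrt(H))/(H - 67) = -2 + (H + H**(3/2))/(-67 + H))
-160639 - P(k) = -160639 - (134 + 598**(3/2) - 1*598)/(-67 + 598) = -160639 - (134 + 598*sqrt(598) - 598)/531 = -160639 - (-464 + 598*sqrt(598))/531 = -160639 - (-464/531 + 598*sqrt(598)/531) = -160639 + (464/531 - 598*sqrt(598)/531) = -85298845/531 - 598*sqrt(598)/531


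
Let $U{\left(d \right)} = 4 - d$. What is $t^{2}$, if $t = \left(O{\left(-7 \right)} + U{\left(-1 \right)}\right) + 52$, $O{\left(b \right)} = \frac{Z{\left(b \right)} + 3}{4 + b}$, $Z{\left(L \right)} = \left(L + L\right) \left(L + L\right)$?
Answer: $\frac{784}{9} \approx 87.111$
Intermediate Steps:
$Z{\left(L \right)} = 4 L^{2}$ ($Z{\left(L \right)} = 2 L 2 L = 4 L^{2}$)
$O{\left(b \right)} = \frac{3 + 4 b^{2}}{4 + b}$ ($O{\left(b \right)} = \frac{4 b^{2} + 3}{4 + b} = \frac{3 + 4 b^{2}}{4 + b}$)
$t = - \frac{28}{3}$ ($t = \left(\frac{3 + 4 \left(-7\right)^{2}}{4 - 7} + \left(4 - -1\right)\right) + 52 = \left(\frac{3 + 4 \cdot 49}{-3} + \left(4 + 1\right)\right) + 52 = \left(- \frac{3 + 196}{3} + 5\right) + 52 = \left(\left(- \frac{1}{3}\right) 199 + 5\right) + 52 = \left(- \frac{199}{3} + 5\right) + 52 = - \frac{184}{3} + 52 = - \frac{28}{3} \approx -9.3333$)
$t^{2} = \left(- \frac{28}{3}\right)^{2} = \frac{784}{9}$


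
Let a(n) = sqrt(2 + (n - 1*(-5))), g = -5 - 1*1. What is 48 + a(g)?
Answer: 49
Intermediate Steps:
g = -6 (g = -5 - 1 = -6)
a(n) = sqrt(7 + n) (a(n) = sqrt(2 + (n + 5)) = sqrt(2 + (5 + n)) = sqrt(7 + n))
48 + a(g) = 48 + sqrt(7 - 6) = 48 + sqrt(1) = 48 + 1 = 49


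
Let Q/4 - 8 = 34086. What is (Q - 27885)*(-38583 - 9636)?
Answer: -5231327529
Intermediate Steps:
Q = 136376 (Q = 32 + 4*34086 = 32 + 136344 = 136376)
(Q - 27885)*(-38583 - 9636) = (136376 - 27885)*(-38583 - 9636) = 108491*(-48219) = -5231327529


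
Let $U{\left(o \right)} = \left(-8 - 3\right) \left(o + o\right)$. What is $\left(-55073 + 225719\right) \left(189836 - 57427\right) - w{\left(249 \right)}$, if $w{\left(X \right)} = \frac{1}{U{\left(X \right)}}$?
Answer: $\frac{123775772720293}{5478} \approx 2.2595 \cdot 10^{10}$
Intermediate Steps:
$U{\left(o \right)} = - 22 o$ ($U{\left(o \right)} = - 11 \cdot 2 o = - 22 o$)
$w{\left(X \right)} = - \frac{1}{22 X}$ ($w{\left(X \right)} = \frac{1}{\left(-22\right) X} = - \frac{1}{22 X}$)
$\left(-55073 + 225719\right) \left(189836 - 57427\right) - w{\left(249 \right)} = \left(-55073 + 225719\right) \left(189836 - 57427\right) - - \frac{1}{22 \cdot 249} = 170646 \cdot 132409 - \left(- \frac{1}{22}\right) \frac{1}{249} = 22595066214 - - \frac{1}{5478} = 22595066214 + \frac{1}{5478} = \frac{123775772720293}{5478}$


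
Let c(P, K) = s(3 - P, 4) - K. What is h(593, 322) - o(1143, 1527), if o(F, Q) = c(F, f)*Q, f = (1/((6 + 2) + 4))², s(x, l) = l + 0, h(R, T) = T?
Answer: -277219/48 ≈ -5775.4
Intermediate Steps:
s(x, l) = l
f = 1/144 (f = (1/(8 + 4))² = (1/12)² = 1/144 ≈ 0.0069444)
c(P, K) = 4 - K
o(F, Q) = 575*Q/144 (o(F, Q) = (4 - 1*1/144)*Q = (4 - 1/144)*Q = 575*Q/144)
h(593, 322) - o(1143, 1527) = 322 - 575*1527/144 = 322 - 1*292675/48 = 322 - 292675/48 = -277219/48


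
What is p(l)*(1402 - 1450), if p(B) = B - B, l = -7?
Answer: 0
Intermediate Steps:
p(B) = 0
p(l)*(1402 - 1450) = 0*(1402 - 1450) = 0*(-48) = 0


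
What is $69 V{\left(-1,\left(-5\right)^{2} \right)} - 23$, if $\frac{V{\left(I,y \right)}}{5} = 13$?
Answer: $4462$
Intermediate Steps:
$V{\left(I,y \right)} = 65$ ($V{\left(I,y \right)} = 5 \cdot 13 = 65$)
$69 V{\left(-1,\left(-5\right)^{2} \right)} - 23 = 69 \cdot 65 - 23 = 4485 - 23 = 4462$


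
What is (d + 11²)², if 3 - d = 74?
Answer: 2500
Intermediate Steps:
d = -71 (d = 3 - 1*74 = 3 - 74 = -71)
(d + 11²)² = (-71 + 11²)² = (-71 + 121)² = 50² = 2500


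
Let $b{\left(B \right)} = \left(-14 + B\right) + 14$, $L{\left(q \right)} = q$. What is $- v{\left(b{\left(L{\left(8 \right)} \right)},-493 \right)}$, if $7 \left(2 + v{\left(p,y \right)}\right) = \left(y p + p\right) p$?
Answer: $\frac{31502}{7} \approx 4500.3$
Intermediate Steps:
$b{\left(B \right)} = B$
$v{\left(p,y \right)} = -2 + \frac{p \left(p + p y\right)}{7}$ ($v{\left(p,y \right)} = -2 + \frac{\left(y p + p\right) p}{7} = -2 + \frac{\left(p y + p\right) p}{7} = -2 + \frac{\left(p + p y\right) p}{7} = -2 + \frac{p \left(p + p y\right)}{7}$)
$- v{\left(b{\left(L{\left(8 \right)} \right)},-493 \right)} = - (-2 + \frac{8^{2}}{7} + \frac{1}{7} \left(-493\right) 8^{2}) = - (-2 + \frac{1}{7} \cdot 64 + \frac{1}{7} \left(-493\right) 64) = - (-2 + \frac{64}{7} - \frac{31552}{7}) = \left(-1\right) \left(- \frac{31502}{7}\right) = \frac{31502}{7}$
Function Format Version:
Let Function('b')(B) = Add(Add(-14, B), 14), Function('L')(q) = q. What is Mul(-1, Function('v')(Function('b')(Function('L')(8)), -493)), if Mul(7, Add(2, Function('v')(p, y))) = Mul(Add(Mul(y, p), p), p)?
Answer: Rational(31502, 7) ≈ 4500.3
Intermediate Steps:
Function('b')(B) = B
Function('v')(p, y) = Add(-2, Mul(Rational(1, 7), p, Add(p, Mul(p, y)))) (Function('v')(p, y) = Add(-2, Mul(Rational(1, 7), Mul(Add(Mul(y, p), p), p))) = Add(-2, Mul(Rational(1, 7), Mul(Add(Mul(p, y), p), p))) = Add(-2, Mul(Rational(1, 7), Mul(Add(p, Mul(p, y)), p))) = Add(-2, Mul(Rational(1, 7), Mul(p, Add(p, Mul(p, y))))) = Add(-2, Mul(Rational(1, 7), p, Add(p, Mul(p, y)))))
Mul(-1, Function('v')(Function('b')(Function('L')(8)), -493)) = Mul(-1, Add(-2, Mul(Rational(1, 7), Pow(8, 2)), Mul(Rational(1, 7), -493, Pow(8, 2)))) = Mul(-1, Add(-2, Mul(Rational(1, 7), 64), Mul(Rational(1, 7), -493, 64))) = Mul(-1, Add(-2, Rational(64, 7), Rational(-31552, 7))) = Mul(-1, Rational(-31502, 7)) = Rational(31502, 7)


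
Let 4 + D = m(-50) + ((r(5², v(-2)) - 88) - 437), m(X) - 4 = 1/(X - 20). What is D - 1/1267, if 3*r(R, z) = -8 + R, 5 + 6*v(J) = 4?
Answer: -19740433/38010 ≈ -519.35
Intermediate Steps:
m(X) = 4 + 1/(-20 + X) (m(X) = 4 + 1/(X - 20) = 4 + 1/(-20 + X))
v(J) = -⅙ (v(J) = -⅚ + (⅙)*4 = -⅚ + ⅔ = -⅙)
r(R, z) = -8/3 + R/3 (r(R, z) = (-8 + R)/3 = -8/3 + R/3)
D = -109063/210 (D = -4 + ((-79 + 4*(-50))/(-20 - 50) + (((-8/3 + (⅓)*5²) - 88) - 437)) = -4 + ((-79 - 200)/(-70) + (((-8/3 + (⅓)*25) - 88) - 437)) = -4 + (-1/70*(-279) + (((-8/3 + 25/3) - 88) - 437)) = -4 + (279/70 + ((17/3 - 88) - 437)) = -4 + (279/70 + (-247/3 - 437)) = -4 + (279/70 - 1558/3) = -4 - 108223/210 = -109063/210 ≈ -519.35)
D - 1/1267 = -109063/210 - 1/1267 = -19740433/38010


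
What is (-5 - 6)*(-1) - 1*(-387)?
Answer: 398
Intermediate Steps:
(-5 - 6)*(-1) - 1*(-387) = -11*(-1) + 387 = 11 + 387 = 398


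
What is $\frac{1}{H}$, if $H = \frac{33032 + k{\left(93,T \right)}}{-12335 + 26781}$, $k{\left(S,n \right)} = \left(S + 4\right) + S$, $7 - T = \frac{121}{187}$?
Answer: $\frac{7223}{16611} \approx 0.43483$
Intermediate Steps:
$T = \frac{108}{17}$ ($T = 7 - \frac{121}{187} = 7 - 121 \cdot \frac{1}{187} = 7 - \frac{11}{17} = \frac{108}{17} \approx 6.3529$)
$k{\left(S,n \right)} = 4 + 2 S$ ($k{\left(S,n \right)} = \left(4 + S\right) + S = 4 + 2 S$)
$H = \frac{16611}{7223}$ ($H = \frac{33032 + \left(4 + 2 \cdot 93\right)}{-12335 + 26781} = \frac{33032 + \left(4 + 186\right)}{14446} = \left(33032 + 190\right) \frac{1}{14446} = 33222 \cdot \frac{1}{14446} = \frac{16611}{7223} \approx 2.2997$)
$\frac{1}{H} = \frac{1}{\frac{16611}{7223}} = \frac{7223}{16611}$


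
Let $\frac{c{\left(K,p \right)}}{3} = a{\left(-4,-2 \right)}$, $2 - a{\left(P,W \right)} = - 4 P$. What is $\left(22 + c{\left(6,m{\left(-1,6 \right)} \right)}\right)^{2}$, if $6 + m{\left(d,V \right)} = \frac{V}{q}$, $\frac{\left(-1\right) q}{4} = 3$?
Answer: $400$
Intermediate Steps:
$a{\left(P,W \right)} = 2 + 4 P$ ($a{\left(P,W \right)} = 2 - - 4 P = 2 + 4 P$)
$q = -12$ ($q = \left(-4\right) 3 = -12$)
$m{\left(d,V \right)} = -6 - \frac{V}{12}$ ($m{\left(d,V \right)} = -6 + \frac{V}{-12} = -6 + V \left(- \frac{1}{12}\right) = -6 - \frac{V}{12}$)
$c{\left(K,p \right)} = -42$ ($c{\left(K,p \right)} = 3 \left(2 + 4 \left(-4\right)\right) = 3 \left(2 - 16\right) = 3 \left(-14\right) = -42$)
$\left(22 + c{\left(6,m{\left(-1,6 \right)} \right)}\right)^{2} = \left(22 - 42\right)^{2} = \left(-20\right)^{2} = 400$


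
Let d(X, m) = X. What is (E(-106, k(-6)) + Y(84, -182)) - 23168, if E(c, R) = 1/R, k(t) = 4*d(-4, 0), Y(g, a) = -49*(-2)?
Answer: -369121/16 ≈ -23070.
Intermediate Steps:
Y(g, a) = 98
k(t) = -16 (k(t) = 4*(-4) = -16)
(E(-106, k(-6)) + Y(84, -182)) - 23168 = (1/(-16) + 98) - 23168 = (-1/16 + 98) - 23168 = 1567/16 - 23168 = -369121/16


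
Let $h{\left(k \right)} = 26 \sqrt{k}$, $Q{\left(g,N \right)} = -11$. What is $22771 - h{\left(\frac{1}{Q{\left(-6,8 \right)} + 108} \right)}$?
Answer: $22771 - \frac{26 \sqrt{97}}{97} \approx 22768.0$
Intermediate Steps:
$22771 - h{\left(\frac{1}{Q{\left(-6,8 \right)} + 108} \right)} = 22771 - 26 \sqrt{\frac{1}{-11 + 108}} = 22771 - 26 \sqrt{\frac{1}{97}} = 22771 - \frac{26}{\sqrt{97}} = 22771 - 26 \frac{\sqrt{97}}{97} = 22771 - \frac{26 \sqrt{97}}{97}$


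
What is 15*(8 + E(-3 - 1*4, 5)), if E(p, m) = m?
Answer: 195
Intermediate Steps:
15*(8 + E(-3 - 1*4, 5)) = 15*(8 + 5) = 15*13 = 195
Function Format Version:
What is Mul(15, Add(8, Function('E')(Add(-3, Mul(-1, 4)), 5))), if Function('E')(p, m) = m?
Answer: 195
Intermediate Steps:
Mul(15, Add(8, Function('E')(Add(-3, Mul(-1, 4)), 5))) = Mul(15, Add(8, 5)) = Mul(15, 13) = 195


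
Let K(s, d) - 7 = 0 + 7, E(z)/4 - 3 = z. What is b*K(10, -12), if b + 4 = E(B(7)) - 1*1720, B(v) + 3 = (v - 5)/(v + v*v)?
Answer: -24134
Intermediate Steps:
B(v) = -3 + (-5 + v)/(v + v²) (B(v) = -3 + (v - 5)/(v + v*v) = -3 + (-5 + v)/(v + v²))
E(z) = 12 + 4*z
K(s, d) = 14 (K(s, d) = 7 + (0 + 7) = 7 + 7 = 14)
b = -12067/7 (b = -4 + ((12 + 4*((-5 - 3*7² - 2*7)/(7*(1 + 7)))) - 1*1720) = -4 + ((12 + 4*((⅐)*(-5 - 3*49 - 14)/8)) - 1720) = -4 + ((12 + 4*((⅐)*(⅛)*(-5 - 147 - 14))) - 1720) = -4 + ((12 + 4*((⅐)*(⅛)*(-166))) - 1720) = -4 + ((12 + 4*(-83/28)) - 1720) = -4 + ((12 - 83/7) - 1720) = -4 + (⅐ - 1720) = -4 - 12039/7 = -12067/7 ≈ -1723.9)
b*K(10, -12) = -12067/7*14 = -24134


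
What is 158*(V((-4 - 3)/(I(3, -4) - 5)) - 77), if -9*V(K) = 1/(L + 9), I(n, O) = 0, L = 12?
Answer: -2299532/189 ≈ -12167.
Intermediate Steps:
V(K) = -1/189 (V(K) = -1/(9*(12 + 9)) = -⅑/21 = -⅑*1/21 = -1/189)
158*(V((-4 - 3)/(I(3, -4) - 5)) - 77) = 158*(-1/189 - 77) = 158*(-14554/189) = -2299532/189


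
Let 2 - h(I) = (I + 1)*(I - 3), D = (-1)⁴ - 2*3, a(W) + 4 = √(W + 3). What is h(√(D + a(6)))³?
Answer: 539 + 678*I*√6 ≈ 539.0 + 1660.8*I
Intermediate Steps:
a(W) = -4 + √(3 + W) (a(W) = -4 + √(W + 3) = -4 + √(3 + W))
D = -5 (D = 1 - 6 = -5)
h(I) = 2 - (1 + I)*(-3 + I) (h(I) = 2 - (I + 1)*(I - 3) = 2 - (1 + I)*(-3 + I))
h(√(D + a(6)))³ = (5 - (√(-5 + (-4 + √(3 + 6))))² + 2*√(-5 + (-4 + √(3 + 6))))³ = (5 - (√(-5 + (-4 + √9)))² + 2*√(-5 + (-4 + √9)))³ = (5 - (√(-5 + (-4 + 3)))² + 2*√(-5 + (-4 + 3)))³ = (5 - (√(-5 - 1))² + 2*√(-5 - 1))³ = (5 - (√(-6))² + 2*√(-6))³ = (5 - (I*√6)² + 2*(I*√6))³ = (5 - 1*(-6) + 2*I*√6)³ = (5 + 6 + 2*I*√6)³ = (11 + 2*I*√6)³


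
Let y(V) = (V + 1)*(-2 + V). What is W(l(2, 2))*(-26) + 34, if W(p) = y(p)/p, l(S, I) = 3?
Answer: -⅔ ≈ -0.66667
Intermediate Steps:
y(V) = (1 + V)*(-2 + V)
W(p) = (-2 + p² - p)/p
W(l(2, 2))*(-26) + 34 = (-1 + 3 - 2/3)*(-26) + 34 = (-1 + 3 - 2*⅓)*(-26) + 34 = (-1 + 3 - ⅔)*(-26) + 34 = (4/3)*(-26) + 34 = -104/3 + 34 = -⅔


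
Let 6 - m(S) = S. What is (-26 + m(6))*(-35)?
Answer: 910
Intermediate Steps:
m(S) = 6 - S
(-26 + m(6))*(-35) = (-26 + (6 - 1*6))*(-35) = (-26 + (6 - 6))*(-35) = (-26 + 0)*(-35) = -26*(-35) = 910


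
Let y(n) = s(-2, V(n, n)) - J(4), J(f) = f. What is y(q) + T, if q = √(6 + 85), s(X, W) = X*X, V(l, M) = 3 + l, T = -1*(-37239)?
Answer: 37239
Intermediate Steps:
T = 37239
s(X, W) = X²
q = √91 ≈ 9.5394
y(n) = 0 (y(n) = (-2)² - 1*4 = 4 - 4 = 0)
y(q) + T = 0 + 37239 = 37239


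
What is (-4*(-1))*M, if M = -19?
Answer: -76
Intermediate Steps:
(-4*(-1))*M = -4*(-1)*(-19) = 4*(-19) = -76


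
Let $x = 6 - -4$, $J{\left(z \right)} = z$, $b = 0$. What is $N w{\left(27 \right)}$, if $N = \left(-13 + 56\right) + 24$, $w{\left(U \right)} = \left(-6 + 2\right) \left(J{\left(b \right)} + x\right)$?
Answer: $-2680$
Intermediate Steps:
$x = 10$ ($x = 6 + 4 = 10$)
$w{\left(U \right)} = -40$ ($w{\left(U \right)} = \left(-6 + 2\right) \left(0 + 10\right) = \left(-4\right) 10 = -40$)
$N = 67$ ($N = 43 + 24 = 67$)
$N w{\left(27 \right)} = 67 \left(-40\right) = -2680$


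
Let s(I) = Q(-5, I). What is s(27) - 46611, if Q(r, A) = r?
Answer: -46616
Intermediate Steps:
s(I) = -5
s(27) - 46611 = -5 - 46611 = -46616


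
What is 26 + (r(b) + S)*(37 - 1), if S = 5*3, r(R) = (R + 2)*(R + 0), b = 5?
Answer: 1826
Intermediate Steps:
r(R) = R*(2 + R) (r(R) = (2 + R)*R = R*(2 + R))
S = 15
26 + (r(b) + S)*(37 - 1) = 26 + (5*(2 + 5) + 15)*(37 - 1) = 26 + (5*7 + 15)*36 = 26 + (35 + 15)*36 = 26 + 50*36 = 26 + 1800 = 1826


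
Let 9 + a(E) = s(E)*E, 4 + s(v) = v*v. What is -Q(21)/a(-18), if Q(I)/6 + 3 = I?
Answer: 12/641 ≈ 0.018721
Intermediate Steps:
Q(I) = -18 + 6*I
s(v) = -4 + v² (s(v) = -4 + v*v = -4 + v²)
a(E) = -9 + E*(-4 + E²) (a(E) = -9 + (-4 + E²)*E = -9 + E*(-4 + E²))
-Q(21)/a(-18) = -(-18 + 6*21)/(-9 - 18*(-4 + (-18)²)) = -(-18 + 126)/(-9 - 18*(-4 + 324)) = -108/(-9 - 18*320) = -108/(-9 - 5760) = -108/(-5769) = -108*(-1)/5769 = -1*(-12/641) = 12/641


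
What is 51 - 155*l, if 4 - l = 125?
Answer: 18806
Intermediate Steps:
l = -121 (l = 4 - 1*125 = 4 - 125 = -121)
51 - 155*l = 51 - 155*(-121) = 51 + 18755 = 18806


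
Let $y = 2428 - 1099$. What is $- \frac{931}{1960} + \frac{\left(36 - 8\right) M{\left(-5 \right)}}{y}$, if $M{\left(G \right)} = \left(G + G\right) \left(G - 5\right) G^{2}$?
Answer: $\frac{2774749}{53160} \approx 52.196$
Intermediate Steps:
$y = 1329$
$M{\left(G \right)} = 2 G^{3} \left(-5 + G\right)$ ($M{\left(G \right)} = 2 G \left(-5 + G\right) G^{2} = 2 G^{3} \left(-5 + G\right)$)
$- \frac{931}{1960} + \frac{\left(36 - 8\right) M{\left(-5 \right)}}{y} = - \frac{931}{1960} + \frac{\left(36 - 8\right) 2 \left(-5\right)^{3} \left(-5 - 5\right)}{1329} = \left(-931\right) \frac{1}{1960} + 28 \cdot 2 \left(-125\right) \left(-10\right) \frac{1}{1329} = - \frac{19}{40} + 28 \cdot 2500 \cdot \frac{1}{1329} = - \frac{19}{40} + 70000 \cdot \frac{1}{1329} = - \frac{19}{40} + \frac{70000}{1329} = \frac{2774749}{53160}$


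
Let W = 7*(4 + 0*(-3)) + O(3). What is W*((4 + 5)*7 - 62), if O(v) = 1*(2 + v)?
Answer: 33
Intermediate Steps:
O(v) = 2 + v
W = 33 (W = 7*(4 + 0*(-3)) + (2 + 3) = 7*(4 + 0) + 5 = 7*4 + 5 = 28 + 5 = 33)
W*((4 + 5)*7 - 62) = 33*((4 + 5)*7 - 62) = 33*(9*7 - 62) = 33*(63 - 62) = 33*1 = 33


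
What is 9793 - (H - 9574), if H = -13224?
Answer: 32591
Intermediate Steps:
9793 - (H - 9574) = 9793 - (-13224 - 9574) = 9793 - 1*(-22798) = 9793 + 22798 = 32591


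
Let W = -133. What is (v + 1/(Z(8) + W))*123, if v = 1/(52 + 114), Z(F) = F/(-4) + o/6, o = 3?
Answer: -7749/44654 ≈ -0.17353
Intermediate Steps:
Z(F) = ½ - F/4 (Z(F) = F/(-4) + 3/6 = F*(-¼) + 3*(⅙) = -F/4 + ½ = ½ - F/4)
v = 1/166 ≈ 0.0060241
(v + 1/(Z(8) + W))*123 = (1/166 + 1/((½ - ¼*8) - 133))*123 = (1/166 + 1/((½ - 2) - 133))*123 = (1/166 + 1/(-3/2 - 133))*123 = (1/166 + 1/(-269/2))*123 = (1/166 - 2/269)*123 = -63/44654*123 = -7749/44654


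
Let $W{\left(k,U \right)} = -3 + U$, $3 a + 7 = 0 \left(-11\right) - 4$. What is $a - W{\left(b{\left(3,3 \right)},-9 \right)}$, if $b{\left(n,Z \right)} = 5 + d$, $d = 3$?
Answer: $\frac{25}{3} \approx 8.3333$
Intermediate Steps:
$a = - \frac{11}{3}$ ($a = - \frac{7}{3} + \frac{0 \left(-11\right) - 4}{3} = - \frac{7}{3} + \frac{0 - 4}{3} = - \frac{7}{3} + \frac{1}{3} \left(-4\right) = - \frac{7}{3} - \frac{4}{3} = - \frac{11}{3} \approx -3.6667$)
$b{\left(n,Z \right)} = 8$ ($b{\left(n,Z \right)} = 5 + 3 = 8$)
$a - W{\left(b{\left(3,3 \right)},-9 \right)} = - \frac{11}{3} - \left(-3 - 9\right) = - \frac{11}{3} - -12 = - \frac{11}{3} + 12 = \frac{25}{3}$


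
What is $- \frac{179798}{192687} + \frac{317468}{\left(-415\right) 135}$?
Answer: $- \frac{23748379822}{3598429725} \approx -6.5996$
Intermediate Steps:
$- \frac{179798}{192687} + \frac{317468}{\left(-415\right) 135} = \left(-179798\right) \frac{1}{192687} + \frac{317468}{-56025} = - \frac{179798}{192687} + 317468 \left(- \frac{1}{56025}\right) = - \frac{179798}{192687} - \frac{317468}{56025} = - \frac{23748379822}{3598429725}$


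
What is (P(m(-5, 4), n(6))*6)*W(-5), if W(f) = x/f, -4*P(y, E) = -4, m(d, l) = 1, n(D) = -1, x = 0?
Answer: 0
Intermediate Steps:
P(y, E) = 1 (P(y, E) = -¼*(-4) = 1)
W(f) = 0 (W(f) = 0/f = 0)
(P(m(-5, 4), n(6))*6)*W(-5) = (1*6)*0 = 6*0 = 0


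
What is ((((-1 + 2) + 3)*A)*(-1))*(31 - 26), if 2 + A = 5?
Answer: -60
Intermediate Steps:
A = 3 (A = -2 + 5 = 3)
((((-1 + 2) + 3)*A)*(-1))*(31 - 26) = ((((-1 + 2) + 3)*3)*(-1))*(31 - 26) = (((1 + 3)*3)*(-1))*5 = ((4*3)*(-1))*5 = (12*(-1))*5 = -12*5 = -60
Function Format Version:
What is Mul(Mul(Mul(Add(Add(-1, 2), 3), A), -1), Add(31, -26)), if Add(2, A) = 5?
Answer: -60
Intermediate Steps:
A = 3 (A = Add(-2, 5) = 3)
Mul(Mul(Mul(Add(Add(-1, 2), 3), A), -1), Add(31, -26)) = Mul(Mul(Mul(Add(Add(-1, 2), 3), 3), -1), Add(31, -26)) = Mul(Mul(Mul(Add(1, 3), 3), -1), 5) = Mul(Mul(Mul(4, 3), -1), 5) = Mul(Mul(12, -1), 5) = Mul(-12, 5) = -60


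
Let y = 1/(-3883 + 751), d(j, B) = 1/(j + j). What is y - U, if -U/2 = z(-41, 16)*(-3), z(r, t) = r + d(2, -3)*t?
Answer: 695303/3132 ≈ 222.00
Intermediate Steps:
d(j, B) = 1/(2*j)
z(r, t) = r + t/4 (z(r, t) = r + ((½)/2)*t = r + ((½)*(½))*t = r + t/4)
U = -222 (U = -2*(-41 + (¼)*16)*(-3) = -2*(-41 + 4)*(-3) = -(-74)*(-3) = -2*111 = -222)
y = -1/3132 (y = 1/(-3132) = -1/3132 ≈ -0.00031928)
y - U = -1/3132 - 1*(-222) = -1/3132 + 222 = 695303/3132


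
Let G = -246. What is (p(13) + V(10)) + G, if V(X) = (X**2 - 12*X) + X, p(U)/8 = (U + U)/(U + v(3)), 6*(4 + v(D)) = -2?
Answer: -232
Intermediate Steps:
v(D) = -13/3 (v(D) = -4 + (1/6)*(-2) = -4 - 1/3 = -13/3)
p(U) = 16*U/(-13/3 + U) (p(U) = 8*((U + U)/(U - 13/3)) = 8*((2*U)/(-13/3 + U)) = 8*(2*U/(-13/3 + U)) = 16*U/(-13/3 + U))
V(X) = X**2 - 11*X
(p(13) + V(10)) + G = (48*13/(-13 + 3*13) + 10*(-11 + 10)) - 246 = (48*13/(-13 + 39) + 10*(-1)) - 246 = (48*13/26 - 10) - 246 = (48*13*(1/26) - 10) - 246 = (24 - 10) - 246 = 14 - 246 = -232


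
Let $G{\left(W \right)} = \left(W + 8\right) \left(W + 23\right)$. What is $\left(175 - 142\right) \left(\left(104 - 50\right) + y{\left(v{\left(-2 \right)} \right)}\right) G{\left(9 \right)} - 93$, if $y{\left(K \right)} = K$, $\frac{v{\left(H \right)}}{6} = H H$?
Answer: $1400163$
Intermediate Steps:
$v{\left(H \right)} = 6 H^{2}$ ($v{\left(H \right)} = 6 H H = 6 H^{2}$)
$G{\left(W \right)} = \left(8 + W\right) \left(23 + W\right)$
$\left(175 - 142\right) \left(\left(104 - 50\right) + y{\left(v{\left(-2 \right)} \right)}\right) G{\left(9 \right)} - 93 = \left(175 - 142\right) \left(\left(104 - 50\right) + 6 \left(-2\right)^{2}\right) \left(184 + 9^{2} + 31 \cdot 9\right) - 93 = 33 \left(54 + 6 \cdot 4\right) \left(184 + 81 + 279\right) - 93 = 33 \left(54 + 24\right) 544 - 93 = 33 \cdot 78 \cdot 544 - 93 = 2574 \cdot 544 - 93 = 1400256 - 93 = 1400163$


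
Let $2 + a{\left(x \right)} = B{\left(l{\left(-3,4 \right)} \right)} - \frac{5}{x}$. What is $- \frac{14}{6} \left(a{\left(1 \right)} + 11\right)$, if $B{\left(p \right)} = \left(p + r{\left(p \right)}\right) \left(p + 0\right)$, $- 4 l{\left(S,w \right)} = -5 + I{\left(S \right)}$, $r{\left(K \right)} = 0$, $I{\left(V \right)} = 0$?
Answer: $- \frac{623}{48} \approx -12.979$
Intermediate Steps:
$l{\left(S,w \right)} = \frac{5}{4}$ ($l{\left(S,w \right)} = - \frac{-5 + 0}{4} = \left(- \frac{1}{4}\right) \left(-5\right) = \frac{5}{4}$)
$B{\left(p \right)} = p^{2}$ ($B{\left(p \right)} = \left(p + 0\right) \left(p + 0\right) = p p = p^{2}$)
$a{\left(x \right)} = - \frac{7}{16} - \frac{5}{x}$ ($a{\left(x \right)} = -2 + \left(\left(\frac{5}{4}\right)^{2} - \frac{5}{x}\right) = -2 + \left(\frac{25}{16} - \frac{5}{x}\right) = - \frac{7}{16} - \frac{5}{x}$)
$- \frac{14}{6} \left(a{\left(1 \right)} + 11\right) = - \frac{14}{6} \left(\left(- \frac{7}{16} - \frac{5}{1}\right) + 11\right) = \left(-14\right) \frac{1}{6} \left(\left(- \frac{7}{16} - 5\right) + 11\right) = - \frac{7 \left(\left(- \frac{7}{16} - 5\right) + 11\right)}{3} = - \frac{7 \left(- \frac{87}{16} + 11\right)}{3} = \left(- \frac{7}{3}\right) \frac{89}{16} = - \frac{623}{48}$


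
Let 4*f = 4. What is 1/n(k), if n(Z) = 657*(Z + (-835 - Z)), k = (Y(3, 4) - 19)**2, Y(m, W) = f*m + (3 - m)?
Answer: -1/548595 ≈ -1.8228e-6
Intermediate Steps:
f = 1 (f = (1/4)*4 = 1)
Y(m, W) = 3 (Y(m, W) = 1*m + (3 - m) = m + (3 - m) = 3)
k = 256 (k = (3 - 19)**2 = (-16)**2 = 256)
n(Z) = -548595 (n(Z) = 657*(-835) = -548595)
1/n(k) = 1/(-548595) = -1/548595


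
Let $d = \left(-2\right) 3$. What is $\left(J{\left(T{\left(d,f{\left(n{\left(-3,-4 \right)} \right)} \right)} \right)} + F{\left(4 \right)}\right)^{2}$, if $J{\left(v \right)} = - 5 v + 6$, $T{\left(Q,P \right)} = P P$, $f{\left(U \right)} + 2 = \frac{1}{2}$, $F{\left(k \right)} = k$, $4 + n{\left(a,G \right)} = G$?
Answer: $\frac{25}{16} \approx 1.5625$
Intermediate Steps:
$n{\left(a,G \right)} = -4 + G$
$f{\left(U \right)} = - \frac{3}{2}$ ($f{\left(U \right)} = -2 + \frac{1}{2} = - \frac{3}{2}$)
$d = -6$
$T{\left(Q,P \right)} = P^{2}$
$J{\left(v \right)} = 6 - 5 v$
$\left(J{\left(T{\left(d,f{\left(n{\left(-3,-4 \right)} \right)} \right)} \right)} + F{\left(4 \right)}\right)^{2} = \left(\left(6 - 5 \left(- \frac{3}{2}\right)^{2}\right) + 4\right)^{2} = \left(\left(6 - \frac{45}{4}\right) + 4\right)^{2} = \left(- \frac{21}{4} + 4\right)^{2} = \left(- \frac{5}{4}\right)^{2} = \frac{25}{16}$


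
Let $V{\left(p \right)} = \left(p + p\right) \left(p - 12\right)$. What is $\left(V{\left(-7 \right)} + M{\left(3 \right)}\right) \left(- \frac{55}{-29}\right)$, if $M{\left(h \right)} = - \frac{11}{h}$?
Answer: $\frac{43285}{87} \approx 497.53$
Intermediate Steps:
$V{\left(p \right)} = 2 p \left(-12 + p\right)$
$\left(V{\left(-7 \right)} + M{\left(3 \right)}\right) \left(- \frac{55}{-29}\right) = \left(2 \left(-7\right) \left(-12 - 7\right) - \frac{11}{3}\right) \left(- \frac{55}{-29}\right) = \left(2 \left(-7\right) \left(-19\right) - \frac{11}{3}\right) \left(\left(-55\right) \left(- \frac{1}{29}\right)\right) = \left(266 - \frac{11}{3}\right) \frac{55}{29} = \frac{787}{3} \cdot \frac{55}{29} = \frac{43285}{87}$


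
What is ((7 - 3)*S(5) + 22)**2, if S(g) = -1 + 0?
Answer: 324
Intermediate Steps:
S(g) = -1
((7 - 3)*S(5) + 22)**2 = ((7 - 3)*(-1) + 22)**2 = (4*(-1) + 22)**2 = (-4 + 22)**2 = 18**2 = 324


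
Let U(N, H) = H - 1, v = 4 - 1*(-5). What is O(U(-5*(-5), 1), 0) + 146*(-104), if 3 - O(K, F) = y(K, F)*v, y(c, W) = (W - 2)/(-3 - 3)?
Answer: -15184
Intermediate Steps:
v = 9 (v = 4 + 5 = 9)
y(c, W) = ⅓ - W/6 (y(c, W) = (-2 + W)/(-6) = (-2 + W)*(-⅙) = ⅓ - W/6)
U(N, H) = -1 + H
O(K, F) = 3*F/2 (O(K, F) = 3 - (⅓ - F/6)*9 = 3 - (3 - 3*F/2) = 3 + (-3 + 3*F/2) = 3*F/2)
O(U(-5*(-5), 1), 0) + 146*(-104) = (3/2)*0 + 146*(-104) = 0 - 15184 = -15184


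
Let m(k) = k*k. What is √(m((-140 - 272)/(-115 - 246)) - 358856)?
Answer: 2*I*√11691575758/361 ≈ 599.04*I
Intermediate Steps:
m(k) = k²
√(m((-140 - 272)/(-115 - 246)) - 358856) = √(((-140 - 272)/(-115 - 246))² - 358856) = √((-412/(-361))² - 358856) = √((-412*(-1/361))² - 358856) = √((412/361)² - 358856) = √(169744/130321 - 358856) = √(-46766303032/130321) = 2*I*√11691575758/361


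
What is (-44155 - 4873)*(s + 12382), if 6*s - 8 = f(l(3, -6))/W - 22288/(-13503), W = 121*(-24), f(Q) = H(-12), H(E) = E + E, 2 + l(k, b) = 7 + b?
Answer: -425138356841002/700227 ≈ -6.0714e+8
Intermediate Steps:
l(k, b) = 5 + b (l(k, b) = -2 + (7 + b) = 5 + b)
H(E) = 2*E
f(Q) = -24 (f(Q) = 2*(-12) = -24)
W = -2904
s = 2254465/1400454 (s = 4/3 + (-24/(-2904) - 22288/(-13503))/6 = 4/3 + (-24*(-1/2904) - 22288*(-1/13503))/6 = 4/3 + (1/121 + 3184/1929)/6 = 4/3 + (1/6)*(387193/233409) = 4/3 + 387193/1400454 = 2254465/1400454 ≈ 1.6098)
(-44155 - 4873)*(s + 12382) = (-44155 - 4873)*(2254465/1400454 + 12382) = -49028*17342675893/1400454 = -425138356841002/700227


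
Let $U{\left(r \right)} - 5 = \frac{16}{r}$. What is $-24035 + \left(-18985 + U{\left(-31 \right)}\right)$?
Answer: $- \frac{1333481}{31} \approx -43016.0$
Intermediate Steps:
$U{\left(r \right)} = 5 + \frac{16}{r}$
$-24035 + \left(-18985 + U{\left(-31 \right)}\right) = -24035 - \left(18980 + \frac{16}{31}\right) = -24035 + \left(-18985 + \left(5 + 16 \left(- \frac{1}{31}\right)\right)\right) = -24035 + \left(-18985 + \left(5 - \frac{16}{31}\right)\right) = -24035 + \left(-18985 + \frac{139}{31}\right) = -24035 - \frac{588396}{31} = - \frac{1333481}{31}$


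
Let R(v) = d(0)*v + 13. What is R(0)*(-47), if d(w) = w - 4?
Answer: -611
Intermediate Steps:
d(w) = -4 + w
R(v) = 13 - 4*v (R(v) = (-4 + 0)*v + 13 = -4*v + 13 = 13 - 4*v)
R(0)*(-47) = (13 - 4*0)*(-47) = (13 + 0)*(-47) = 13*(-47) = -611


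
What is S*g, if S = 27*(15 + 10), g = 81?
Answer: 54675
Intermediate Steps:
S = 675 (S = 27*25 = 675)
S*g = 675*81 = 54675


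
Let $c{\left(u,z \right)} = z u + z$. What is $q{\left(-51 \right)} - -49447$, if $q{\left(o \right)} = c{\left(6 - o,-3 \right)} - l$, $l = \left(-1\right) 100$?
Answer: $49373$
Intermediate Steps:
$c{\left(u,z \right)} = z + u z$ ($c{\left(u,z \right)} = u z + z = z + u z$)
$l = -100$
$q{\left(o \right)} = 79 + 3 o$ ($q{\left(o \right)} = - 3 \left(1 - \left(-6 + o\right)\right) - -100 = - 3 \left(7 - o\right) + 100 = \left(-21 + 3 o\right) + 100 = 79 + 3 o$)
$q{\left(-51 \right)} - -49447 = \left(79 + 3 \left(-51\right)\right) - -49447 = \left(79 - 153\right) + 49447 = -74 + 49447 = 49373$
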